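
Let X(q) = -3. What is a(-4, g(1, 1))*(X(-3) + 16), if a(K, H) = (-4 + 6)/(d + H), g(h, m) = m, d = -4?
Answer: -26/3 ≈ -8.6667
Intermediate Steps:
a(K, H) = 2/(-4 + H) (a(K, H) = (-4 + 6)/(-4 + H) = 2/(-4 + H))
a(-4, g(1, 1))*(X(-3) + 16) = (2/(-4 + 1))*(-3 + 16) = (2/(-3))*13 = (2*(-⅓))*13 = -⅔*13 = -26/3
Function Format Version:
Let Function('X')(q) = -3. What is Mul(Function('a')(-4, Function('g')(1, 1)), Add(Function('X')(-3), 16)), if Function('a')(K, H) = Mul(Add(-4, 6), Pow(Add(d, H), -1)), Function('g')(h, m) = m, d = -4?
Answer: Rational(-26, 3) ≈ -8.6667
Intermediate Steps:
Function('a')(K, H) = Mul(2, Pow(Add(-4, H), -1)) (Function('a')(K, H) = Mul(Add(-4, 6), Pow(Add(-4, H), -1)) = Mul(2, Pow(Add(-4, H), -1)))
Mul(Function('a')(-4, Function('g')(1, 1)), Add(Function('X')(-3), 16)) = Mul(Mul(2, Pow(Add(-4, 1), -1)), Add(-3, 16)) = Mul(Mul(2, Pow(-3, -1)), 13) = Mul(Mul(2, Rational(-1, 3)), 13) = Mul(Rational(-2, 3), 13) = Rational(-26, 3)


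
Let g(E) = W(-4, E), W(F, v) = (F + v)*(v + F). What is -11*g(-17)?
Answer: -4851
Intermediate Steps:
W(F, v) = (F + v)**2 (W(F, v) = (F + v)*(F + v) = (F + v)**2)
g(E) = (-4 + E)**2
-11*g(-17) = -11*(-4 - 17)**2 = -11*(-21)**2 = -11*441 = -4851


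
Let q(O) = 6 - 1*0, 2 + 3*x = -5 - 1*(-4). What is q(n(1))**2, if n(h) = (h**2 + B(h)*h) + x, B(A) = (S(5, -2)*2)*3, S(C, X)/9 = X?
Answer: 36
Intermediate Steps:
x = -1 (x = -2/3 + (-5 - 1*(-4))/3 = -2/3 + (-5 + 4)/3 = -2/3 + (1/3)*(-1) = -2/3 - 1/3 = -1)
S(C, X) = 9*X
B(A) = -108 (B(A) = ((9*(-2))*2)*3 = -18*2*3 = -36*3 = -108)
n(h) = -1 + h**2 - 108*h (n(h) = (h**2 - 108*h) - 1 = -1 + h**2 - 108*h)
q(O) = 6 (q(O) = 6 + 0 = 6)
q(n(1))**2 = 6**2 = 36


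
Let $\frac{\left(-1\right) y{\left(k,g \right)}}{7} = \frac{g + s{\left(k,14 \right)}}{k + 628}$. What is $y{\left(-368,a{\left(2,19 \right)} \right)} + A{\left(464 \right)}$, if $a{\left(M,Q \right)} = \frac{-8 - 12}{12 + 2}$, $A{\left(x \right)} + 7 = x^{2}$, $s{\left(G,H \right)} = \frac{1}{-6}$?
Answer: $\frac{335850907}{1560} \approx 2.1529 \cdot 10^{5}$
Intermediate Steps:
$s{\left(G,H \right)} = - \frac{1}{6}$
$A{\left(x \right)} = -7 + x^{2}$
$a{\left(M,Q \right)} = - \frac{10}{7}$ ($a{\left(M,Q \right)} = - \frac{20}{14} = \left(-20\right) \frac{1}{14} = - \frac{10}{7}$)
$y{\left(k,g \right)} = - \frac{7 \left(- \frac{1}{6} + g\right)}{628 + k}$ ($y{\left(k,g \right)} = - 7 \frac{g - \frac{1}{6}}{k + 628} = - 7 \frac{- \frac{1}{6} + g}{628 + k} = - \frac{7 \left(- \frac{1}{6} + g\right)}{628 + k}$)
$y{\left(-368,a{\left(2,19 \right)} \right)} + A{\left(464 \right)} = \frac{7 \left(1 - - \frac{60}{7}\right)}{6 \left(628 - 368\right)} - \left(7 - 464^{2}\right) = \frac{7 \left(1 + \frac{60}{7}\right)}{6 \cdot 260} + \left(-7 + 215296\right) = \frac{7}{6} \cdot \frac{1}{260} \cdot \frac{67}{7} + 215289 = \frac{67}{1560} + 215289 = \frac{335850907}{1560}$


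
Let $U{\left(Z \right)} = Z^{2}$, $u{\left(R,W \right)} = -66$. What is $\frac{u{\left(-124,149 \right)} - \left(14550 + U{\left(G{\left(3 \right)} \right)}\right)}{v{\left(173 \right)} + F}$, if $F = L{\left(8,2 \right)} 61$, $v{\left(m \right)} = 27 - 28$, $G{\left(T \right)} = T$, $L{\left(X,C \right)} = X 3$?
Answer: $- \frac{14625}{1463} \approx -9.9966$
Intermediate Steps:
$L{\left(X,C \right)} = 3 X$
$v{\left(m \right)} = -1$ ($v{\left(m \right)} = 27 - 28 = -1$)
$F = 1464$ ($F = 3 \cdot 8 \cdot 61 = 24 \cdot 61 = 1464$)
$\frac{u{\left(-124,149 \right)} - \left(14550 + U{\left(G{\left(3 \right)} \right)}\right)}{v{\left(173 \right)} + F} = \frac{-66 - 14559}{-1 + 1464} = \frac{-66 - 14559}{1463} = \left(-66 - 14559\right) \frac{1}{1463} = \left(-14625\right) \frac{1}{1463} = - \frac{14625}{1463}$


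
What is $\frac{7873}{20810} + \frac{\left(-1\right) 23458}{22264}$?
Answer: $- \frac{78219127}{115828460} \approx -0.6753$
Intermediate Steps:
$\frac{7873}{20810} + \frac{\left(-1\right) 23458}{22264} = 7873 \cdot \frac{1}{20810} - \frac{11729}{11132} = \frac{7873}{20810} - \frac{11729}{11132} = - \frac{78219127}{115828460}$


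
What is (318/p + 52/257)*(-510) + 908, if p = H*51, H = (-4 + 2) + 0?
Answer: 615466/257 ≈ 2394.8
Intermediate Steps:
H = -2 (H = -2 + 0 = -2)
p = -102 (p = -2*51 = -102)
(318/p + 52/257)*(-510) + 908 = (318/(-102) + 52/257)*(-510) + 908 = (318*(-1/102) + 52*(1/257))*(-510) + 908 = (-53/17 + 52/257)*(-510) + 908 = -12737/4369*(-510) + 908 = 382110/257 + 908 = 615466/257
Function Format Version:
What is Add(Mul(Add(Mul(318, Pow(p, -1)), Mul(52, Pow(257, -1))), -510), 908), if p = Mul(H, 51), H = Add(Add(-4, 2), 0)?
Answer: Rational(615466, 257) ≈ 2394.8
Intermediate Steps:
H = -2 (H = Add(-2, 0) = -2)
p = -102 (p = Mul(-2, 51) = -102)
Add(Mul(Add(Mul(318, Pow(p, -1)), Mul(52, Pow(257, -1))), -510), 908) = Add(Mul(Add(Mul(318, Pow(-102, -1)), Mul(52, Pow(257, -1))), -510), 908) = Add(Mul(Add(Mul(318, Rational(-1, 102)), Mul(52, Rational(1, 257))), -510), 908) = Add(Mul(Add(Rational(-53, 17), Rational(52, 257)), -510), 908) = Add(Mul(Rational(-12737, 4369), -510), 908) = Add(Rational(382110, 257), 908) = Rational(615466, 257)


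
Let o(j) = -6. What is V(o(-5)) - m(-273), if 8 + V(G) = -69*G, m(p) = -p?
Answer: 133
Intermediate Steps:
V(G) = -8 - 69*G
V(o(-5)) - m(-273) = (-8 - 69*(-6)) - (-1)*(-273) = (-8 + 414) - 1*273 = 406 - 273 = 133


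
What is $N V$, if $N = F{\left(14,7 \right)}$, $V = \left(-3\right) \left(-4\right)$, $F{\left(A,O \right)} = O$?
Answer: $84$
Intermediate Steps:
$V = 12$
$N = 7$
$N V = 7 \cdot 12 = 84$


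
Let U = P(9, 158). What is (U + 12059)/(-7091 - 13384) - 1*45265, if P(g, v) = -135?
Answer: -926812799/20475 ≈ -45266.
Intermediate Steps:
U = -135
(U + 12059)/(-7091 - 13384) - 1*45265 = (-135 + 12059)/(-7091 - 13384) - 1*45265 = 11924/(-20475) - 45265 = 11924*(-1/20475) - 45265 = -11924/20475 - 45265 = -926812799/20475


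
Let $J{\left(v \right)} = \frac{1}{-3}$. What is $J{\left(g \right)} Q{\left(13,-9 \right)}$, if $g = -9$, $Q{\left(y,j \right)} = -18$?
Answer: $6$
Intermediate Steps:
$J{\left(v \right)} = - \frac{1}{3}$
$J{\left(g \right)} Q{\left(13,-9 \right)} = \left(- \frac{1}{3}\right) \left(-18\right) = 6$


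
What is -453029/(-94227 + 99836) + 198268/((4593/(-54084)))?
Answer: -20049365789335/8587379 ≈ -2.3347e+6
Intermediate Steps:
-453029/(-94227 + 99836) + 198268/((4593/(-54084))) = -453029/5609 + 198268/((4593*(-1/54084))) = -453029*1/5609 + 198268/(-1531/18028) = -453029/5609 + 198268*(-18028/1531) = -453029/5609 - 3574375504/1531 = -20049365789335/8587379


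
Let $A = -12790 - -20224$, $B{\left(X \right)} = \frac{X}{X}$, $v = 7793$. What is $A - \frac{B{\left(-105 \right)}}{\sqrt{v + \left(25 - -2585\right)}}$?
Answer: $7434 - \frac{\sqrt{10403}}{10403} \approx 7434.0$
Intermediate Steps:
$B{\left(X \right)} = 1$
$A = 7434$ ($A = -12790 + 20224 = 7434$)
$A - \frac{B{\left(-105 \right)}}{\sqrt{v + \left(25 - -2585\right)}} = 7434 - 1 \frac{1}{\sqrt{7793 + \left(25 - -2585\right)}} = 7434 - 1 \frac{1}{\sqrt{7793 + \left(25 + 2585\right)}} = 7434 - 1 \frac{1}{\sqrt{7793 + 2610}} = 7434 - 1 \frac{1}{\sqrt{10403}} = 7434 - 1 \frac{\sqrt{10403}}{10403} = 7434 - \frac{\sqrt{10403}}{10403}$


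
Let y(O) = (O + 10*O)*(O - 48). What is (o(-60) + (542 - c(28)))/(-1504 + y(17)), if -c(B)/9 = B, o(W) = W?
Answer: -734/7301 ≈ -0.10053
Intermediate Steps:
y(O) = 11*O*(-48 + O) (y(O) = (11*O)*(-48 + O) = 11*O*(-48 + O))
c(B) = -9*B
(o(-60) + (542 - c(28)))/(-1504 + y(17)) = (-60 + (542 - (-9)*28))/(-1504 + 11*17*(-48 + 17)) = (-60 + (542 - 1*(-252)))/(-1504 + 11*17*(-31)) = (-60 + (542 + 252))/(-1504 - 5797) = (-60 + 794)/(-7301) = 734*(-1/7301) = -734/7301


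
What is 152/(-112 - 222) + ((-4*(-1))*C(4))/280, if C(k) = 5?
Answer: -897/2338 ≈ -0.38366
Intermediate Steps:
152/(-112 - 222) + ((-4*(-1))*C(4))/280 = 152/(-112 - 222) + (-4*(-1)*5)/280 = 152/(-334) + (4*5)*(1/280) = 152*(-1/334) + 20*(1/280) = -76/167 + 1/14 = -897/2338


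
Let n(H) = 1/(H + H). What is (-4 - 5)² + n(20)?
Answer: 3241/40 ≈ 81.025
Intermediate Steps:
n(H) = 1/(2*H)
(-4 - 5)² + n(20) = (-4 - 5)² + (½)/20 = (-9)² + (½)*(1/20) = 81 + 1/40 = 3241/40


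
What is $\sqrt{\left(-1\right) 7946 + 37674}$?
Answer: $4 \sqrt{1858} \approx 172.42$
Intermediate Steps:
$\sqrt{\left(-1\right) 7946 + 37674} = \sqrt{-7946 + 37674} = \sqrt{29728} = 4 \sqrt{1858}$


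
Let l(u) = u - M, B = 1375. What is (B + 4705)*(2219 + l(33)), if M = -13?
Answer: 13771200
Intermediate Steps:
l(u) = 13 + u (l(u) = u - 1*(-13) = u + 13 = 13 + u)
(B + 4705)*(2219 + l(33)) = (1375 + 4705)*(2219 + (13 + 33)) = 6080*(2219 + 46) = 6080*2265 = 13771200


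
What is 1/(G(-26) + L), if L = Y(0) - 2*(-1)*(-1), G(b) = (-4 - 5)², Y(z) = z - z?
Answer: 1/79 ≈ 0.012658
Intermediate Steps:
Y(z) = 0
G(b) = 81 (G(b) = (-9)² = 81)
L = -2 (L = 0 - 2*(-1)*(-1) = 0 + 2*(-1) = 0 - 2 = -2)
1/(G(-26) + L) = 1/(81 - 2) = 1/79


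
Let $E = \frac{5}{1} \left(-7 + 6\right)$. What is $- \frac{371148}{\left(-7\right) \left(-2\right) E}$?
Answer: $\frac{185574}{35} \approx 5302.1$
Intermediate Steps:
$E = -5$ ($E = 5 \cdot 1 \left(-1\right) = 5 \left(-1\right) = -5$)
$- \frac{371148}{\left(-7\right) \left(-2\right) E} = - \frac{371148}{\left(-7\right) \left(-2\right) \left(-5\right)} = - \frac{371148}{14 \left(-5\right)} = - \frac{371148}{-70} = \left(-371148\right) \left(- \frac{1}{70}\right) = \frac{185574}{35}$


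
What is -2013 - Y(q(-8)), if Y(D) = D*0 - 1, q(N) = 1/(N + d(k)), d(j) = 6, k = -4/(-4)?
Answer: -2012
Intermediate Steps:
k = 1 (k = -4*(-¼) = 1)
q(N) = 1/(6 + N) (q(N) = 1/(N + 6) = 1/(6 + N))
Y(D) = -1 (Y(D) = 0 - 1 = -1)
-2013 - Y(q(-8)) = -2013 - 1*(-1) = -2013 + 1 = -2012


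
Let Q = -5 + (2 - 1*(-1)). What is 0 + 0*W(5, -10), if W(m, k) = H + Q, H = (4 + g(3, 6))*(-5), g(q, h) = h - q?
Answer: 0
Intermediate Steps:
Q = -2 (Q = -5 + (2 + 1) = -5 + 3 = -2)
H = -35 (H = (4 + (6 - 1*3))*(-5) = (4 + (6 - 3))*(-5) = (4 + 3)*(-5) = 7*(-5) = -35)
W(m, k) = -37 (W(m, k) = -35 - 2 = -37)
0 + 0*W(5, -10) = 0 + 0*(-37) = 0 + 0 = 0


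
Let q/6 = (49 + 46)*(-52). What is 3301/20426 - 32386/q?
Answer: 189839519/151356660 ≈ 1.2543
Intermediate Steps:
q = -29640 (q = 6*((49 + 46)*(-52)) = 6*(95*(-52)) = 6*(-4940) = -29640)
3301/20426 - 32386/q = 3301/20426 - 32386/(-29640) = 3301*(1/20426) - 32386*(-1/29640) = 3301/20426 + 16193/14820 = 189839519/151356660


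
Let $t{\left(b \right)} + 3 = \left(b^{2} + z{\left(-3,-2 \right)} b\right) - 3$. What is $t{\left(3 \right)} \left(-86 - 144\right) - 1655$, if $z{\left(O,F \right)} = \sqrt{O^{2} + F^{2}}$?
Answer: $-2345 - 690 \sqrt{13} \approx -4832.8$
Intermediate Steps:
$z{\left(O,F \right)} = \sqrt{F^{2} + O^{2}}$
$t{\left(b \right)} = -6 + b^{2} + b \sqrt{13}$ ($t{\left(b \right)} = -3 - \left(3 - b^{2} - \sqrt{\left(-2\right)^{2} + \left(-3\right)^{2}} b\right) = -3 - \left(3 - b^{2} - \sqrt{4 + 9} b\right) = -3 - \left(3 - b^{2} - \sqrt{13} b\right) = -3 - \left(3 - b^{2} - b \sqrt{13}\right) = -3 + \left(-3 + b^{2} + b \sqrt{13}\right) = -6 + b^{2} + b \sqrt{13}$)
$t{\left(3 \right)} \left(-86 - 144\right) - 1655 = \left(-6 + 3^{2} + 3 \sqrt{13}\right) \left(-86 - 144\right) - 1655 = \left(-6 + 9 + 3 \sqrt{13}\right) \left(-86 - 144\right) - 1655 = \left(3 + 3 \sqrt{13}\right) \left(-230\right) - 1655 = \left(-690 - 690 \sqrt{13}\right) - 1655 = -2345 - 690 \sqrt{13}$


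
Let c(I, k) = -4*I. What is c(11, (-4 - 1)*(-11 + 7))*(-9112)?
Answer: 400928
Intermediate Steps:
c(11, (-4 - 1)*(-11 + 7))*(-9112) = -4*11*(-9112) = -44*(-9112) = 400928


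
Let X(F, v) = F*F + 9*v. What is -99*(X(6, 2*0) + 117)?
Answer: -15147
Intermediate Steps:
X(F, v) = F² + 9*v
-99*(X(6, 2*0) + 117) = -99*((6² + 9*(2*0)) + 117) = -99*((36 + 9*0) + 117) = -99*((36 + 0) + 117) = -99*(36 + 117) = -99*153 = -15147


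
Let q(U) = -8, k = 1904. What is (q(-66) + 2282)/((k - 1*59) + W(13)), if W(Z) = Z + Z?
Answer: 2274/1871 ≈ 1.2154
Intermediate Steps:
W(Z) = 2*Z
(q(-66) + 2282)/((k - 1*59) + W(13)) = (-8 + 2282)/((1904 - 1*59) + 2*13) = 2274/((1904 - 59) + 26) = 2274/(1845 + 26) = 2274/1871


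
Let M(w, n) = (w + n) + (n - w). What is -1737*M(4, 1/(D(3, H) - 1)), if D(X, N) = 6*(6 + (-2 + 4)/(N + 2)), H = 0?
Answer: -3474/41 ≈ -84.732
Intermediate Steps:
D(X, N) = 36 + 12/(2 + N) (D(X, N) = 6*(6 + 2/(2 + N)) = 36 + 12/(2 + N))
M(w, n) = 2*n (M(w, n) = (n + w) + (n - w) = 2*n)
-1737*M(4, 1/(D(3, H) - 1)) = -3474/(12*(7 + 3*0)/(2 + 0) - 1) = -3474/(12*(7 + 0)/2 - 1) = -3474/(12*(½)*7 - 1) = -3474/(42 - 1) = -3474/41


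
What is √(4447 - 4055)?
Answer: 14*√2 ≈ 19.799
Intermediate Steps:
√(4447 - 4055) = √392 = 14*√2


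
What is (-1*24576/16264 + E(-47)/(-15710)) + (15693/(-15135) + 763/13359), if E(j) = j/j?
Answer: -1072339276626827/430505475747330 ≈ -2.4909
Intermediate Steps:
E(j) = 1
(-1*24576/16264 + E(-47)/(-15710)) + (15693/(-15135) + 763/13359) = (-1*24576/16264 + 1/(-15710)) + (15693/(-15135) + 763/13359) = (-24576*1/16264 + 1*(-1/15710)) + (15693*(-1/15135) + 763*(1/13359)) = (-3072/2033 - 1/15710) + (-5231/5045 + 763/13359) = -48263153/31938430 - 66031594/67396155 = -1072339276626827/430505475747330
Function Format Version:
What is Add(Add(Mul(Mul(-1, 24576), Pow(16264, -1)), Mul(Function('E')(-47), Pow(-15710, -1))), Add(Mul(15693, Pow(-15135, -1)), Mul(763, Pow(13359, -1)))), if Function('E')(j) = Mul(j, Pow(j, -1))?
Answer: Rational(-1072339276626827, 430505475747330) ≈ -2.4909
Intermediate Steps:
Function('E')(j) = 1
Add(Add(Mul(Mul(-1, 24576), Pow(16264, -1)), Mul(Function('E')(-47), Pow(-15710, -1))), Add(Mul(15693, Pow(-15135, -1)), Mul(763, Pow(13359, -1)))) = Add(Add(Mul(Mul(-1, 24576), Pow(16264, -1)), Mul(1, Pow(-15710, -1))), Add(Mul(15693, Pow(-15135, -1)), Mul(763, Pow(13359, -1)))) = Add(Add(Mul(-24576, Rational(1, 16264)), Mul(1, Rational(-1, 15710))), Add(Mul(15693, Rational(-1, 15135)), Mul(763, Rational(1, 13359)))) = Add(Add(Rational(-3072, 2033), Rational(-1, 15710)), Add(Rational(-5231, 5045), Rational(763, 13359))) = Add(Rational(-48263153, 31938430), Rational(-66031594, 67396155)) = Rational(-1072339276626827, 430505475747330)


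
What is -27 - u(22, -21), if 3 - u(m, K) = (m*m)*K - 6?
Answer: -10200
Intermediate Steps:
u(m, K) = 9 - K*m² (u(m, K) = 3 - ((m*m)*K - 6) = 3 - (m²*K - 6) = 3 - (K*m² - 6) = 3 - (-6 + K*m²) = 3 + (6 - K*m²) = 9 - K*m²)
-27 - u(22, -21) = -27 - (9 - 1*(-21)*22²) = -27 - (9 - 1*(-21)*484) = -27 - (9 + 10164) = -27 - 1*10173 = -27 - 10173 = -10200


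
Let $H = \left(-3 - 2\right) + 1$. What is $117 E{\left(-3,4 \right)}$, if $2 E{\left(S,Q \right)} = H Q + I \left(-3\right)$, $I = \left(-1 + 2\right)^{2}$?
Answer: $- \frac{2223}{2} \approx -1111.5$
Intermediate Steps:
$H = -4$ ($H = -5 + 1 = -4$)
$I = 1$ ($I = 1^{2} = 1$)
$E{\left(S,Q \right)} = - \frac{3}{2} - 2 Q$ ($E{\left(S,Q \right)} = \frac{- 4 Q + 1 \left(-3\right)}{2} = \frac{- 4 Q - 3}{2} = \frac{-3 - 4 Q}{2} = - \frac{3}{2} - 2 Q$)
$117 E{\left(-3,4 \right)} = 117 \left(- \frac{3}{2} - 8\right) = 117 \left(- \frac{19}{2}\right) = - \frac{2223}{2}$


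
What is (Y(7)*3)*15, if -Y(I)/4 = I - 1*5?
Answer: -360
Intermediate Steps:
Y(I) = 20 - 4*I (Y(I) = -4*(I - 1*5) = -4*(I - 5) = -4*(-5 + I) = 20 - 4*I)
(Y(7)*3)*15 = ((20 - 4*7)*3)*15 = ((20 - 28)*3)*15 = -8*3*15 = -24*15 = -360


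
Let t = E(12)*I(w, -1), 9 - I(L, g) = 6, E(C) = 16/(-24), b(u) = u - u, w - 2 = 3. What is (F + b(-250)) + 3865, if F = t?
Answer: 3863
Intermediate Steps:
w = 5 (w = 2 + 3 = 5)
b(u) = 0
E(C) = -⅔ (E(C) = 16*(-1/24) = -⅔)
I(L, g) = 3 (I(L, g) = 9 - 1*6 = 9 - 6 = 3)
t = -2 (t = -⅔*3 = -2)
F = -2
(F + b(-250)) + 3865 = (-2 + 0) + 3865 = -2 + 3865 = 3863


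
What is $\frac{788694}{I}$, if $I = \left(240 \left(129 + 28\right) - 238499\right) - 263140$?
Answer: $- \frac{262898}{154653} \approx -1.6999$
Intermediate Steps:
$I = -463959$ ($I = \left(240 \cdot 157 - 238499\right) - 263140 = \left(37680 - 238499\right) - 263140 = -200819 - 263140 = -463959$)
$\frac{788694}{I} = \frac{788694}{-463959} = 788694 \left(- \frac{1}{463959}\right) = - \frac{262898}{154653}$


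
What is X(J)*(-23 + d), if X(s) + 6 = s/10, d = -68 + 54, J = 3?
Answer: 2109/10 ≈ 210.90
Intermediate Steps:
d = -14
X(s) = -6 + s/10
X(J)*(-23 + d) = (-6 + (1/10)*3)*(-23 - 14) = (-6 + 3/10)*(-37) = -57/10*(-37) = 2109/10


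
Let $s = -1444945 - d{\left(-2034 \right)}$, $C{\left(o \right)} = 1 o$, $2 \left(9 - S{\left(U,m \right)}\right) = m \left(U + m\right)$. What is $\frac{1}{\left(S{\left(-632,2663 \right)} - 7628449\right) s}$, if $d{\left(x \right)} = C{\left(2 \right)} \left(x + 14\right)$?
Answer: $\frac{2}{29776925736865} \approx 6.7166 \cdot 10^{-14}$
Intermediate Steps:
$S{\left(U,m \right)} = 9 - \frac{m \left(U + m\right)}{2}$
$C{\left(o \right)} = o$
$d{\left(x \right)} = 28 + 2 x$ ($d{\left(x \right)} = 2 \left(x + 14\right) = 2 \left(14 + x\right) = 28 + 2 x$)
$s = -1440905$ ($s = -1444945 - \left(28 + 2 \left(-2034\right)\right) = -1444945 - \left(28 - 4068\right) = -1444945 - -4040 = -1444945 + 4040 = -1440905$)
$\frac{1}{\left(S{\left(-632,2663 \right)} - 7628449\right) s} = \frac{1}{\left(\left(9 - \frac{2663^{2}}{2} - \left(-316\right) 2663\right) - 7628449\right) \left(-1440905\right)} = \frac{1}{\left(9 - \frac{7091569}{2} + 841508\right) - 7628449} \left(- \frac{1}{1440905}\right) = \frac{1}{- \frac{5408535}{2} - 7628449} \left(- \frac{1}{1440905}\right) = \frac{1}{- \frac{20665433}{2}} \left(- \frac{1}{1440905}\right) = \left(- \frac{2}{20665433}\right) \left(- \frac{1}{1440905}\right) = \frac{2}{29776925736865}$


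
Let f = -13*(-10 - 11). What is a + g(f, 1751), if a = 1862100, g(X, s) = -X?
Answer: 1861827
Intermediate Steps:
f = 273 (f = -13*(-21) = 273)
a + g(f, 1751) = 1862100 - 1*273 = 1862100 - 273 = 1861827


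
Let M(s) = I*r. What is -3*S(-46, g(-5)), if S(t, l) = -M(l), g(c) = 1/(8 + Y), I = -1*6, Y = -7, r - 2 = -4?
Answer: 36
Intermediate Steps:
r = -2 (r = 2 - 4 = -2)
I = -6
M(s) = 12 (M(s) = -6*(-2) = 12)
g(c) = 1 (g(c) = 1/(8 - 7) = 1/1 = 1)
S(t, l) = -12 (S(t, l) = -1*12 = -12)
-3*S(-46, g(-5)) = -3*(-12) = 36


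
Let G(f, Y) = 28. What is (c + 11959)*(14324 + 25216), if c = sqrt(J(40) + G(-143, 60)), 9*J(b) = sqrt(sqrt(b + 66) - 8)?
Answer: 472858860 + 13180*sqrt(252 + sqrt(-8 + sqrt(106))) ≈ 4.7307e+8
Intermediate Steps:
J(b) = sqrt(-8 + sqrt(66 + b))/9 (J(b) = sqrt(sqrt(b + 66) - 8)/9 = sqrt(sqrt(66 + b) - 8)/9 = sqrt(-8 + sqrt(66 + b))/9)
c = sqrt(28 + sqrt(-8 + sqrt(106))/9) (c = sqrt(sqrt(-8 + sqrt(66 + 40))/9 + 28) = sqrt(sqrt(-8 + sqrt(106))/9 + 28) = sqrt(28 + sqrt(-8 + sqrt(106))/9) ≈ 5.3074)
(c + 11959)*(14324 + 25216) = (sqrt(252 + sqrt(-8 + sqrt(106)))/3 + 11959)*(14324 + 25216) = (11959 + sqrt(252 + sqrt(-8 + sqrt(106)))/3)*39540 = 472858860 + 13180*sqrt(252 + sqrt(-8 + sqrt(106)))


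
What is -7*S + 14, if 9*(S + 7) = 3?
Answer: 182/3 ≈ 60.667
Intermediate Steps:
S = -20/3 (S = -7 + (⅑)*3 = -7 + ⅓ = -20/3 ≈ -6.6667)
-7*S + 14 = -7*(-20/3) + 14 = 140/3 + 14 = 182/3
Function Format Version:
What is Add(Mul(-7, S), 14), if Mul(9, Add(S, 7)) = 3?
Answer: Rational(182, 3) ≈ 60.667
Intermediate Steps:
S = Rational(-20, 3) (S = Add(-7, Mul(Rational(1, 9), 3)) = Add(-7, Rational(1, 3)) = Rational(-20, 3) ≈ -6.6667)
Add(Mul(-7, S), 14) = Add(Mul(-7, Rational(-20, 3)), 14) = Add(Rational(140, 3), 14) = Rational(182, 3)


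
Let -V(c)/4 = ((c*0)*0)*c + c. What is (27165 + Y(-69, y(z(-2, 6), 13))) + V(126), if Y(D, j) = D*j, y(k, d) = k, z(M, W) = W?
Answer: 26247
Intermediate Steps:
V(c) = -4*c (V(c) = -4*(((c*0)*0)*c + c) = -4*((0*0)*c + c) = -4*(0*c + c) = -4*(0 + c) = -4*c)
(27165 + Y(-69, y(z(-2, 6), 13))) + V(126) = (27165 - 69*6) - 4*126 = (27165 - 414) - 504 = 26751 - 504 = 26247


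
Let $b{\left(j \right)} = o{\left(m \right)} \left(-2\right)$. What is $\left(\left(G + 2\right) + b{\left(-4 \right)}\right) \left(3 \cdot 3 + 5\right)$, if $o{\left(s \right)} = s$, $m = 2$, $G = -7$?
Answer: $-126$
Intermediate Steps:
$b{\left(j \right)} = -4$ ($b{\left(j \right)} = 2 \left(-2\right) = -4$)
$\left(\left(G + 2\right) + b{\left(-4 \right)}\right) \left(3 \cdot 3 + 5\right) = \left(\left(-7 + 2\right) - 4\right) \left(3 \cdot 3 + 5\right) = \left(-5 - 4\right) \left(9 + 5\right) = \left(-9\right) 14 = -126$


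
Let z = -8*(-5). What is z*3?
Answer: 120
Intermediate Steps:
z = 40
z*3 = 40*3 = 120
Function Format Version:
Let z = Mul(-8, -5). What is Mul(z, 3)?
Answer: 120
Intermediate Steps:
z = 40
Mul(z, 3) = Mul(40, 3) = 120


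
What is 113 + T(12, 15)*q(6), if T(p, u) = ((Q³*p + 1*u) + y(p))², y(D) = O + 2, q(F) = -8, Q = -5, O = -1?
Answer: -17617935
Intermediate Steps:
y(D) = 1 (y(D) = -1 + 2 = 1)
T(p, u) = (1 + u - 125*p)² (T(p, u) = (((-5)³*p + 1*u) + 1)² = ((-125*p + u) + 1)² = ((u - 125*p) + 1)² = (1 + u - 125*p)²)
113 + T(12, 15)*q(6) = 113 + (1 + 15 - 125*12)²*(-8) = 113 + (1 + 15 - 1500)²*(-8) = 113 + (-1484)²*(-8) = 113 + 2202256*(-8) = 113 - 17618048 = -17617935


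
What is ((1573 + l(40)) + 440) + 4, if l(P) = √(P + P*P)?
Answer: 2017 + 2*√410 ≈ 2057.5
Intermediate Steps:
l(P) = √(P + P²)
((1573 + l(40)) + 440) + 4 = ((1573 + √(40*(1 + 40))) + 440) + 4 = ((1573 + √(40*41)) + 440) + 4 = ((1573 + √1640) + 440) + 4 = ((1573 + 2*√410) + 440) + 4 = (2013 + 2*√410) + 4 = 2017 + 2*√410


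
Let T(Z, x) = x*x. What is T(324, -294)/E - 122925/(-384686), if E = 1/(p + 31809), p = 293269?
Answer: 10809077262412413/384686 ≈ 2.8098e+10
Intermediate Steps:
T(Z, x) = x²
E = 1/325078 (E = 1/(293269 + 31809) = 1/325078 ≈ 3.0762e-6)
T(324, -294)/E - 122925/(-384686) = (-294)²/(1/325078) - 122925/(-384686) = 86436*325078 - 122925*(-1/384686) = 28098442008 + 122925/384686 = 10809077262412413/384686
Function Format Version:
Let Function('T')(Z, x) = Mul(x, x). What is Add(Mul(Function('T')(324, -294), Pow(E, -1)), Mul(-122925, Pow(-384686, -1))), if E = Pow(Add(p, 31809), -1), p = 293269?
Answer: Rational(10809077262412413, 384686) ≈ 2.8098e+10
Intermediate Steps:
Function('T')(Z, x) = Pow(x, 2)
E = Rational(1, 325078) (E = Pow(Add(293269, 31809), -1) = Pow(325078, -1) = Rational(1, 325078) ≈ 3.0762e-6)
Add(Mul(Function('T')(324, -294), Pow(E, -1)), Mul(-122925, Pow(-384686, -1))) = Add(Mul(Pow(-294, 2), Pow(Rational(1, 325078), -1)), Mul(-122925, Pow(-384686, -1))) = Add(Mul(86436, 325078), Mul(-122925, Rational(-1, 384686))) = Add(28098442008, Rational(122925, 384686)) = Rational(10809077262412413, 384686)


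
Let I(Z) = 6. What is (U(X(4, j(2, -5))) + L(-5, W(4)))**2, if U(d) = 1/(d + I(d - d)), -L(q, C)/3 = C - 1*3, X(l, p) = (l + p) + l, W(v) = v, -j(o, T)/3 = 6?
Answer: 169/16 ≈ 10.563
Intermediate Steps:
j(o, T) = -18 (j(o, T) = -3*6 = -18)
X(l, p) = p + 2*l
L(q, C) = 9 - 3*C (L(q, C) = -3*(C - 1*3) = -3*(C - 3) = -3*(-3 + C) = 9 - 3*C)
U(d) = 1/(6 + d) (U(d) = 1/(d + 6) = 1/(6 + d))
(U(X(4, j(2, -5))) + L(-5, W(4)))**2 = (1/(6 + (-18 + 2*4)) + (9 - 3*4))**2 = (1/(6 + (-18 + 8)) + (9 - 12))**2 = (1/(6 - 10) - 3)**2 = (1/(-4) - 3)**2 = (-1/4 - 3)**2 = (-13/4)**2 = 169/16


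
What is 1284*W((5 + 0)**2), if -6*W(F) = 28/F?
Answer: -5992/25 ≈ -239.68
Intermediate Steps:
W(F) = -14/(3*F)
1284*W((5 + 0)**2) = 1284*(-14/(3*(5 + 0)**2)) = 1284*(-14/(3*(5**2))) = 1284*(-14/3/25) = 1284*(-14/3*1/25) = 1284*(-14/75) = -5992/25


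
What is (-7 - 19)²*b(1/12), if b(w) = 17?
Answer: 11492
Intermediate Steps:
(-7 - 19)²*b(1/12) = (-7 - 19)²*17 = (-26)²*17 = 676*17 = 11492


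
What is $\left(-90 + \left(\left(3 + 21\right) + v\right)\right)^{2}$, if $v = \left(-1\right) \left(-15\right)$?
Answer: $2601$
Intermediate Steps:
$v = 15$
$\left(-90 + \left(\left(3 + 21\right) + v\right)\right)^{2} = \left(-90 + \left(\left(3 + 21\right) + 15\right)\right)^{2} = \left(-90 + \left(24 + 15\right)\right)^{2} = \left(-90 + 39\right)^{2} = \left(-51\right)^{2} = 2601$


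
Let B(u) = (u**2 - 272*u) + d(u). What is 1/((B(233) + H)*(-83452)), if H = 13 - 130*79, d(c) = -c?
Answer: 1/1633739804 ≈ 6.1209e-10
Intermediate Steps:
B(u) = u**2 - 273*u (B(u) = (u**2 - 272*u) - u = u**2 - 273*u)
H = -10257 (H = 13 - 10270 = -10257)
1/((B(233) + H)*(-83452)) = 1/(233*(-273 + 233) - 10257*(-83452)) = -1/83452/(233*(-40) - 10257) = -1/83452/(-9320 - 10257) = -1/83452/(-19577) = -1/19577*(-1/83452) = 1/1633739804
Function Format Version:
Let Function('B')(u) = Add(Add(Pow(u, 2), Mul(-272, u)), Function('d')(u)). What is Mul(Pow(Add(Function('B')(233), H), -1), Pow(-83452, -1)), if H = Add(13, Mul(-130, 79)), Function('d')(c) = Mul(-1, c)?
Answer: Rational(1, 1633739804) ≈ 6.1209e-10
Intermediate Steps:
Function('B')(u) = Add(Pow(u, 2), Mul(-273, u)) (Function('B')(u) = Add(Add(Pow(u, 2), Mul(-272, u)), Mul(-1, u)) = Add(Pow(u, 2), Mul(-273, u)))
H = -10257 (H = Add(13, -10270) = -10257)
Mul(Pow(Add(Function('B')(233), H), -1), Pow(-83452, -1)) = Mul(Pow(Add(Mul(233, Add(-273, 233)), -10257), -1), Pow(-83452, -1)) = Mul(Pow(Add(Mul(233, -40), -10257), -1), Rational(-1, 83452)) = Mul(Pow(Add(-9320, -10257), -1), Rational(-1, 83452)) = Mul(Pow(-19577, -1), Rational(-1, 83452)) = Mul(Rational(-1, 19577), Rational(-1, 83452)) = Rational(1, 1633739804)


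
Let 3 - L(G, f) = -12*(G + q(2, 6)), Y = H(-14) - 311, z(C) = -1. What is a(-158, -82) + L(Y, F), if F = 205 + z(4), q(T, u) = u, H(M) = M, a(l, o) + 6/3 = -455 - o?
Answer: -4200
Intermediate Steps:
a(l, o) = -457 - o (a(l, o) = -2 + (-455 - o) = -457 - o)
F = 204 (F = 205 - 1 = 204)
Y = -325 (Y = -14 - 311 = -325)
L(G, f) = 75 + 12*G (L(G, f) = 3 - (-12)*(G + 6) = 3 - (-12)*(6 + G) = 3 - (-72 - 12*G) = 3 + (72 + 12*G) = 75 + 12*G)
a(-158, -82) + L(Y, F) = (-457 - 1*(-82)) + (75 + 12*(-325)) = (-457 + 82) + (75 - 3900) = -375 - 3825 = -4200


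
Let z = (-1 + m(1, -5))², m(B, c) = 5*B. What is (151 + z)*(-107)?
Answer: -17869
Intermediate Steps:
z = 16 (z = (-1 + 5*1)² = (-1 + 5)² = 4² = 16)
(151 + z)*(-107) = (151 + 16)*(-107) = 167*(-107) = -17869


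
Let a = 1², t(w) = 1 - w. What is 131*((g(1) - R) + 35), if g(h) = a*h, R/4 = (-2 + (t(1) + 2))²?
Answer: 4716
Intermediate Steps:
a = 1
R = 0 (R = 4*(-2 + ((1 - 1*1) + 2))² = 4*(-2 + ((1 - 1) + 2))² = 4*(-2 + (0 + 2))² = 4*(-2 + 2)² = 4*0² = 4*0 = 0)
g(h) = h (g(h) = 1*h = h)
131*((g(1) - R) + 35) = 131*((1 - 1*0) + 35) = 131*((1 + 0) + 35) = 131*(1 + 35) = 131*36 = 4716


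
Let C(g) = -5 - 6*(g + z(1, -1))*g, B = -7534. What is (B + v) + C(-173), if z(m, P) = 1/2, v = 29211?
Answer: -157383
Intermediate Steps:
z(m, P) = ½
C(g) = -5 - 6*g*(½ + g) (C(g) = -5 - 6*(g + ½)*g = -5 - 6*(½ + g)*g = -5 - 6*g*(½ + g))
(B + v) + C(-173) = (-7534 + 29211) + (-5 - 6*(-173)² - 3*(-173)) = 21677 + (-5 - 6*29929 + 519) = 21677 + (-5 - 179574 + 519) = 21677 - 179060 = -157383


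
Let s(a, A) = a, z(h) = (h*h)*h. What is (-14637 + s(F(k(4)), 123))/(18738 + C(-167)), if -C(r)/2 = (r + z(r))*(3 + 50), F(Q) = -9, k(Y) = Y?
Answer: -7323/246863759 ≈ -2.9664e-5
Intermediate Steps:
z(h) = h³ (z(h) = h²*h = h³)
C(r) = -106*r - 106*r³ (C(r) = -2*(r + r³)*(3 + 50) = -2*(r + r³)*53 = -2*(53*r + 53*r³) = -106*r - 106*r³)
(-14637 + s(F(k(4)), 123))/(18738 + C(-167)) = (-14637 - 9)/(18738 + 106*(-167)*(-1 - 1*(-167)²)) = -14646/(18738 + 106*(-167)*(-1 - 1*27889)) = -14646/(18738 + 106*(-167)*(-1 - 27889)) = -14646/(18738 + 106*(-167)*(-27890)) = -14646/(18738 + 493708780) = -14646/493727518 = -14646*1/493727518 = -7323/246863759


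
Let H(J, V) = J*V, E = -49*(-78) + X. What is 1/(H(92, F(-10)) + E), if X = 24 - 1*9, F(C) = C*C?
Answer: 1/13037 ≈ 7.6705e-5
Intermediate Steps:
F(C) = C**2
X = 15 (X = 24 - 9 = 15)
E = 3837 (E = -49*(-78) + 15 = 3822 + 15 = 3837)
1/(H(92, F(-10)) + E) = 1/(92*(-10)**2 + 3837) = 1/(92*100 + 3837) = 1/(9200 + 3837) = 1/13037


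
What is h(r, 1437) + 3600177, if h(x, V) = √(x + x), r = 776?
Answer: 3600177 + 4*√97 ≈ 3.6002e+6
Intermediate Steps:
h(x, V) = √2*√x (h(x, V) = √(2*x) = √2*√x)
h(r, 1437) + 3600177 = √2*√776 + 3600177 = √2*(2*√194) + 3600177 = 4*√97 + 3600177 = 3600177 + 4*√97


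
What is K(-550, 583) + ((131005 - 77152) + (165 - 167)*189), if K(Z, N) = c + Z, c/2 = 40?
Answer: 53005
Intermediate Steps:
c = 80 (c = 2*40 = 80)
K(Z, N) = 80 + Z
K(-550, 583) + ((131005 - 77152) + (165 - 167)*189) = (80 - 550) + ((131005 - 77152) + (165 - 167)*189) = -470 + (53853 - 2*189) = -470 + (53853 - 378) = -470 + 53475 = 53005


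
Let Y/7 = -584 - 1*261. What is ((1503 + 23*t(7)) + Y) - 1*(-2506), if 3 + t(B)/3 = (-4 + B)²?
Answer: -1492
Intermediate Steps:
Y = -5915 (Y = 7*(-584 - 1*261) = 7*(-584 - 261) = 7*(-845) = -5915)
t(B) = -9 + 3*(-4 + B)²
((1503 + 23*t(7)) + Y) - 1*(-2506) = ((1503 + 23*(-9 + 3*(-4 + 7)²)) - 5915) - 1*(-2506) = ((1503 + 23*(-9 + 3*3²)) - 5915) + 2506 = ((1503 + 23*(-9 + 3*9)) - 5915) + 2506 = ((1503 + 23*(-9 + 27)) - 5915) + 2506 = ((1503 + 23*18) - 5915) + 2506 = ((1503 + 414) - 5915) + 2506 = (1917 - 5915) + 2506 = -3998 + 2506 = -1492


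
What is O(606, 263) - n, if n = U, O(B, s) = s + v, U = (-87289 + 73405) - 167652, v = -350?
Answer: 181449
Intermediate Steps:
U = -181536 (U = -13884 - 167652 = -181536)
O(B, s) = -350 + s (O(B, s) = s - 350 = -350 + s)
n = -181536
O(606, 263) - n = (-350 + 263) - 1*(-181536) = -87 + 181536 = 181449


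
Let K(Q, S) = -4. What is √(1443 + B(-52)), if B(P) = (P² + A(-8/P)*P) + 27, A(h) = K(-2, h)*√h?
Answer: √(4174 + 16*√26) ≈ 65.235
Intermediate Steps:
A(h) = -4*√h
B(P) = 27 + P² - 8*P*√2*√(-1/P) (B(P) = (P² + (-4*2*√2*√(-1/P))*P) + 27 = (P² + (-8*√2*√(-1/P))*P) + 27 = (P² - 8*P*√2*√(-1/P)) + 27 = 27 + P² - 8*P*√2*√(-1/P))
√(1443 + B(-52)) = √(1443 + (27 + (-52)² - 8*(-52)*√2*√(-1/(-52)))) = √(1443 + (27 + 2704 - 8*(-52)*√2*√(-1*(-1/52)))) = √(1443 + (27 + 2704 - 8*(-52)*√2*√(1/52))) = √(1443 + (27 + 2704 - 8*(-52)*√2*√13/26)) = √(1443 + (27 + 2704 + 16*√26)) = √(1443 + (2731 + 16*√26)) = √(4174 + 16*√26)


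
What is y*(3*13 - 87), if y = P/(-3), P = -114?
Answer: -1824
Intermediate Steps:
y = 38 (y = -114/(-3) = -114*(-⅓) = 38)
y*(3*13 - 87) = 38*(3*13 - 87) = 38*(39 - 87) = 38*(-48) = -1824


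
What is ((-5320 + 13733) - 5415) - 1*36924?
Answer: -33926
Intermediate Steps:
((-5320 + 13733) - 5415) - 1*36924 = (8413 - 5415) - 36924 = 2998 - 36924 = -33926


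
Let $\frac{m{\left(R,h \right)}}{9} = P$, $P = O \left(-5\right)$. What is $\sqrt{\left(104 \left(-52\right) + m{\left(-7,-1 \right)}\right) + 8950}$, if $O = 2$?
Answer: $2 \sqrt{863} \approx 58.754$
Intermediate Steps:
$P = -10$ ($P = 2 \left(-5\right) = -10$)
$m{\left(R,h \right)} = -90$ ($m{\left(R,h \right)} = 9 \left(-10\right) = -90$)
$\sqrt{\left(104 \left(-52\right) + m{\left(-7,-1 \right)}\right) + 8950} = \sqrt{\left(104 \left(-52\right) - 90\right) + 8950} = \sqrt{\left(-5408 - 90\right) + 8950} = \sqrt{-5498 + 8950} = \sqrt{3452} = 2 \sqrt{863}$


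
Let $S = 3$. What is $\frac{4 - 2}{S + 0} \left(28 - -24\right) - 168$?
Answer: $- \frac{400}{3} \approx -133.33$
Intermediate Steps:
$\frac{4 - 2}{S + 0} \left(28 - -24\right) - 168 = \frac{4 - 2}{3 + 0} \left(28 - -24\right) - 168 = \frac{2}{3} \left(28 + 24\right) - 168 = 2 \cdot \frac{1}{3} \cdot 52 - 168 = \frac{2}{3} \cdot 52 - 168 = \frac{104}{3} - 168 = - \frac{400}{3}$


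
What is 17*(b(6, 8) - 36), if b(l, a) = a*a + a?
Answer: 612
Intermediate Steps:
b(l, a) = a + a**2 (b(l, a) = a**2 + a = a + a**2)
17*(b(6, 8) - 36) = 17*(8*(1 + 8) - 36) = 17*(8*9 - 36) = 17*(72 - 36) = 17*36 = 612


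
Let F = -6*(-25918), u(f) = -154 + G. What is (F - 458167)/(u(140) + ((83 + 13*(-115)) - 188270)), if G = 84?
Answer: 302659/189752 ≈ 1.5950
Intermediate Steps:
u(f) = -70 (u(f) = -154 + 84 = -70)
F = 155508
(F - 458167)/(u(140) + ((83 + 13*(-115)) - 188270)) = (155508 - 458167)/(-70 + ((83 + 13*(-115)) - 188270)) = -302659/(-70 + ((83 - 1495) - 188270)) = -302659/(-70 + (-1412 - 188270)) = -302659/(-70 - 189682) = -302659/(-189752) = -302659*(-1/189752) = 302659/189752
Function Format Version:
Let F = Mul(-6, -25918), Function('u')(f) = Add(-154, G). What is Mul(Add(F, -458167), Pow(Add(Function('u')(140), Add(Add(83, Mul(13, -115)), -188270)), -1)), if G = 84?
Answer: Rational(302659, 189752) ≈ 1.5950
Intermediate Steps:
Function('u')(f) = -70 (Function('u')(f) = Add(-154, 84) = -70)
F = 155508
Mul(Add(F, -458167), Pow(Add(Function('u')(140), Add(Add(83, Mul(13, -115)), -188270)), -1)) = Mul(Add(155508, -458167), Pow(Add(-70, Add(Add(83, Mul(13, -115)), -188270)), -1)) = Mul(-302659, Pow(Add(-70, Add(Add(83, -1495), -188270)), -1)) = Mul(-302659, Pow(Add(-70, Add(-1412, -188270)), -1)) = Mul(-302659, Pow(Add(-70, -189682), -1)) = Mul(-302659, Pow(-189752, -1)) = Mul(-302659, Rational(-1, 189752)) = Rational(302659, 189752)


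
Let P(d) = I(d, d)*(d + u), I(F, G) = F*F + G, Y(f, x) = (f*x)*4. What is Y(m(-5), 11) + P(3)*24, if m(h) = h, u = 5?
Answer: 2084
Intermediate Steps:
Y(f, x) = 4*f*x
I(F, G) = G + F**2 (I(F, G) = F**2 + G = G + F**2)
P(d) = (5 + d)*(d + d**2) (P(d) = (d + d**2)*(d + 5) = (d + d**2)*(5 + d) = (5 + d)*(d + d**2))
Y(m(-5), 11) + P(3)*24 = 4*(-5)*11 + (3*(1 + 3)*(5 + 3))*24 = -220 + (3*4*8)*24 = -220 + 96*24 = -220 + 2304 = 2084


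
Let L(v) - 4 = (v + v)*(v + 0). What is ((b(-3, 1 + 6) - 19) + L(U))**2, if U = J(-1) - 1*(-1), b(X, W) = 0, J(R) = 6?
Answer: 6889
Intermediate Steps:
U = 7 (U = 6 - 1*(-1) = 6 + 1 = 7)
L(v) = 4 + 2*v**2 (L(v) = 4 + (v + v)*(v + 0) = 4 + (2*v)*v = 4 + 2*v**2)
((b(-3, 1 + 6) - 19) + L(U))**2 = ((0 - 19) + (4 + 2*7**2))**2 = (-19 + (4 + 2*49))**2 = (-19 + (4 + 98))**2 = (-19 + 102)**2 = 83**2 = 6889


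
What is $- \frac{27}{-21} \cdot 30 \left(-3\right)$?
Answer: $- \frac{810}{7} \approx -115.71$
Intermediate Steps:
$- \frac{27}{-21} \cdot 30 \left(-3\right) = \left(-27\right) \left(- \frac{1}{21}\right) 30 \left(-3\right) = \frac{9}{7} \cdot 30 \left(-3\right) = \frac{270}{7} \left(-3\right) = - \frac{810}{7}$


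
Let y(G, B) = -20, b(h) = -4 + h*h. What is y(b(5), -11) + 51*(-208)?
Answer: -10628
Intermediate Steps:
b(h) = -4 + h²
y(b(5), -11) + 51*(-208) = -20 + 51*(-208) = -20 - 10608 = -10628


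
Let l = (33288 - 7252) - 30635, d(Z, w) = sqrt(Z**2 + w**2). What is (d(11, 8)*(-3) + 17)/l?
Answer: -17/4599 + sqrt(185)/1533 ≈ 0.0051760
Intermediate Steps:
l = -4599 (l = 26036 - 30635 = -4599)
(d(11, 8)*(-3) + 17)/l = (sqrt(11**2 + 8**2)*(-3) + 17)/(-4599) = (sqrt(121 + 64)*(-3) + 17)*(-1/4599) = (sqrt(185)*(-3) + 17)*(-1/4599) = (-3*sqrt(185) + 17)*(-1/4599) = (17 - 3*sqrt(185))*(-1/4599) = -17/4599 + sqrt(185)/1533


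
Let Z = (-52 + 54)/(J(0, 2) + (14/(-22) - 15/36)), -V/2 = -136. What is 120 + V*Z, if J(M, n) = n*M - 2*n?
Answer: 8232/667 ≈ 12.342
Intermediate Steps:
V = 272 (V = -2*(-136) = 272)
J(M, n) = -2*n + M*n (J(M, n) = M*n - 2*n = -2*n + M*n)
Z = -264/667 (Z = (-52 + 54)/(2*(-2 + 0) + (14/(-22) - 15/36)) = 2/(2*(-2) + (14*(-1/22) - 15*1/36)) = 2/(-4 + (-7/11 - 5/12)) = 2/(-4 - 139/132) = 2/(-667/132) = 2*(-132/667) = -264/667 ≈ -0.39580)
120 + V*Z = 120 + 272*(-264/667) = 120 - 71808/667 = 8232/667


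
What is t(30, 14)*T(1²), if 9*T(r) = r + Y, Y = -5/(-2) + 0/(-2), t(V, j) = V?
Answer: 35/3 ≈ 11.667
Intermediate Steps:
Y = 5/2 (Y = -5*(-½) + 0*(-½) = 5/2 + 0 = 5/2 ≈ 2.5000)
T(r) = 5/18 + r/9 (T(r) = (r + 5/2)/9 = (5/2 + r)/9 = 5/18 + r/9)
t(30, 14)*T(1²) = 30*(5/18 + (⅑)*1²) = 30*(5/18 + (⅑)*1) = 30*(5/18 + ⅑) = 30*(7/18) = 35/3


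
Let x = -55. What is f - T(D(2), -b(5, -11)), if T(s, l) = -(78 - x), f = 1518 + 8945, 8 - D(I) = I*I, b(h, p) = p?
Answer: 10596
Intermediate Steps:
D(I) = 8 - I² (D(I) = 8 - I*I = 8 - I²)
f = 10463
T(s, l) = -133 (T(s, l) = -(78 - 1*(-55)) = -(78 + 55) = -1*133 = -133)
f - T(D(2), -b(5, -11)) = 10463 - 1*(-133) = 10463 + 133 = 10596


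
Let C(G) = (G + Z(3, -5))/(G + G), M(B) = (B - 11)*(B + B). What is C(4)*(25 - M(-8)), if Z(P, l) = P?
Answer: -1953/8 ≈ -244.13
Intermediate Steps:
M(B) = 2*B*(-11 + B) (M(B) = (-11 + B)*(2*B) = 2*B*(-11 + B))
C(G) = (3 + G)/(2*G) (C(G) = (G + 3)/(G + G) = (3 + G)/((2*G)) = (3 + G)*(1/(2*G)) = (3 + G)/(2*G))
C(4)*(25 - M(-8)) = ((½)*(3 + 4)/4)*(25 - 2*(-8)*(-11 - 8)) = ((½)*(¼)*7)*(25 - 2*(-8)*(-19)) = 7*(25 - 1*304)/8 = 7*(25 - 304)/8 = (7/8)*(-279) = -1953/8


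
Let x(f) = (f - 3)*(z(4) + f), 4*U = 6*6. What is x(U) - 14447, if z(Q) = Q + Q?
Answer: -14345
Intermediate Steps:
U = 9 (U = (6*6)/4 = (1/4)*36 = 9)
z(Q) = 2*Q
x(f) = (-3 + f)*(8 + f) (x(f) = (f - 3)*(2*4 + f) = (-3 + f)*(8 + f))
x(U) - 14447 = (-24 + 9**2 + 5*9) - 14447 = (-24 + 81 + 45) - 14447 = 102 - 14447 = -14345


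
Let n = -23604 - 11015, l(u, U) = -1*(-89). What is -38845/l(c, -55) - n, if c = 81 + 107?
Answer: 3042246/89 ≈ 34183.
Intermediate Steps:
c = 188
l(u, U) = 89
n = -34619
-38845/l(c, -55) - n = -38845/89 - 1*(-34619) = -38845*1/89 + 34619 = -38845/89 + 34619 = 3042246/89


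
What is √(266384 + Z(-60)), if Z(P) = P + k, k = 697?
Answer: 3*√29669 ≈ 516.74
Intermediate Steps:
Z(P) = 697 + P (Z(P) = P + 697 = 697 + P)
√(266384 + Z(-60)) = √(266384 + (697 - 60)) = √(266384 + 637) = √267021 = 3*√29669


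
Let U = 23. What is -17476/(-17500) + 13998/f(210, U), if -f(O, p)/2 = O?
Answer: -282887/8750 ≈ -32.330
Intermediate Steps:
f(O, p) = -2*O
-17476/(-17500) + 13998/f(210, U) = -17476/(-17500) + 13998/((-2*210)) = -17476*(-1/17500) + 13998/(-420) = 4369/4375 + 13998*(-1/420) = 4369/4375 - 2333/70 = -282887/8750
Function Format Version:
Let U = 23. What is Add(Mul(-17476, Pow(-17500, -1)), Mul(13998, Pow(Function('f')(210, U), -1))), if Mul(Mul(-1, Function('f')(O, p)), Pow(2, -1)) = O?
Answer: Rational(-282887, 8750) ≈ -32.330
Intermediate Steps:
Function('f')(O, p) = Mul(-2, O)
Add(Mul(-17476, Pow(-17500, -1)), Mul(13998, Pow(Function('f')(210, U), -1))) = Add(Mul(-17476, Pow(-17500, -1)), Mul(13998, Pow(Mul(-2, 210), -1))) = Add(Mul(-17476, Rational(-1, 17500)), Mul(13998, Pow(-420, -1))) = Add(Rational(4369, 4375), Mul(13998, Rational(-1, 420))) = Add(Rational(4369, 4375), Rational(-2333, 70)) = Rational(-282887, 8750)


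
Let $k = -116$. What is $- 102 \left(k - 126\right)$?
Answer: $24684$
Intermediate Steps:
$- 102 \left(k - 126\right) = - 102 \left(-116 - 126\right) = \left(-102\right) \left(-242\right) = 24684$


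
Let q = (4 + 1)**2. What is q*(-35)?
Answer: -875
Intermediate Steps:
q = 25 (q = 5**2 = 25)
q*(-35) = 25*(-35) = -875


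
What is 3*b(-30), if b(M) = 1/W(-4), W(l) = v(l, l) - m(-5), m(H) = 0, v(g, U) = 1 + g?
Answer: -1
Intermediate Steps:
W(l) = 1 + l (W(l) = (1 + l) - 1*0 = (1 + l) + 0 = 1 + l)
b(M) = -⅓ (b(M) = 1/(1 - 4) = 1/(-3) = -⅓)
3*b(-30) = 3*(-⅓) = -1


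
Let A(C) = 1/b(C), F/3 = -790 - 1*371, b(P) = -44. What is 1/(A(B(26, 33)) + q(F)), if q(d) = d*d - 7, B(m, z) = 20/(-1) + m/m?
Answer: 44/533776407 ≈ 8.2431e-8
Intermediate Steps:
B(m, z) = -19 (B(m, z) = 20*(-1) + 1 = -20 + 1 = -19)
F = -3483 (F = 3*(-790 - 1*371) = 3*(-790 - 371) = 3*(-1161) = -3483)
q(d) = -7 + d² (q(d) = d² - 7 = -7 + d²)
A(C) = -1/44 (A(C) = 1/(-44) = -1/44)
1/(A(B(26, 33)) + q(F)) = 1/(-1/44 + (-7 + (-3483)²)) = 1/(-1/44 + (-7 + 12131289)) = 1/(-1/44 + 12131282) = 1/(533776407/44) = 44/533776407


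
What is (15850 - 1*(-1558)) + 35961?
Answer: 53369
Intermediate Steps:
(15850 - 1*(-1558)) + 35961 = (15850 + 1558) + 35961 = 17408 + 35961 = 53369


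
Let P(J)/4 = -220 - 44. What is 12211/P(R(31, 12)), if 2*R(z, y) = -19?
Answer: -12211/1056 ≈ -11.563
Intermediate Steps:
R(z, y) = -19/2 (R(z, y) = (1/2)*(-19) = -19/2)
P(J) = -1056 (P(J) = 4*(-220 - 44) = 4*(-264) = -1056)
12211/P(R(31, 12)) = 12211/(-1056) = 12211*(-1/1056) = -12211/1056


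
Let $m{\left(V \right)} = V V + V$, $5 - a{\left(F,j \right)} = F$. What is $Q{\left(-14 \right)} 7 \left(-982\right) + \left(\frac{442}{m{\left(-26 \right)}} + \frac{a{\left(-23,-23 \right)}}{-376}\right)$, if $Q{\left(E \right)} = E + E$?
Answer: $\frac{452310623}{2350} \approx 1.9247 \cdot 10^{5}$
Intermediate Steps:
$a{\left(F,j \right)} = 5 - F$
$Q{\left(E \right)} = 2 E$
$m{\left(V \right)} = V + V^{2}$ ($m{\left(V \right)} = V^{2} + V = V + V^{2}$)
$Q{\left(-14 \right)} 7 \left(-982\right) + \left(\frac{442}{m{\left(-26 \right)}} + \frac{a{\left(-23,-23 \right)}}{-376}\right) = 2 \left(-14\right) 7 \left(-982\right) + \left(\frac{442}{\left(-26\right) \left(1 - 26\right)} + \frac{5 - -23}{-376}\right) = \left(-28\right) 7 \left(-982\right) + \left(\frac{442}{\left(-26\right) \left(-25\right)} + \left(5 + 23\right) \left(- \frac{1}{376}\right)\right) = \left(-196\right) \left(-982\right) + \left(\frac{442}{650} + 28 \left(- \frac{1}{376}\right)\right) = 192472 + \left(442 \cdot \frac{1}{650} - \frac{7}{94}\right) = 192472 + \left(\frac{17}{25} - \frac{7}{94}\right) = 192472 + \frac{1423}{2350} = \frac{452310623}{2350}$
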